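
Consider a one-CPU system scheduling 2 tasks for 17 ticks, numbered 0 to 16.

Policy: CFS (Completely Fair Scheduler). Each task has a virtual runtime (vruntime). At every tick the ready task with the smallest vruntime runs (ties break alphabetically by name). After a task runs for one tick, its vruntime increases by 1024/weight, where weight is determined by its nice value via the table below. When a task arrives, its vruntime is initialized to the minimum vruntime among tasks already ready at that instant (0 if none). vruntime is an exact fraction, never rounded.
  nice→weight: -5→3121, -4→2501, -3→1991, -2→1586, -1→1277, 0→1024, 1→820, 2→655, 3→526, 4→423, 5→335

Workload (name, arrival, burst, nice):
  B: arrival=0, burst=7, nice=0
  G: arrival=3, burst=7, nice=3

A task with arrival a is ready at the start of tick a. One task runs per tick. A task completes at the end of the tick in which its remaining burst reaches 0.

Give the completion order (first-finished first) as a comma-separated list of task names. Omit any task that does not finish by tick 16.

completion order = B, G

t=0: vr[B=0] → run B
t=1: vr[B=1] → run B
t=2: vr[B=2] → run B
t=3: vr[B=3 G=3] → run B
t=4: vr[B=4 G=3] → run G
t=5: vr[B=4 G=1301/263] → run B
t=6: vr[B=5 G=1301/263] → run G
t=7: vr[B=5 G=1813/263] → run B
t=8: vr[B=6 G=1813/263] → run B
t=9: vr[G=1813/263] → run G
t=10: vr[G=2325/263] → run G
t=11: vr[G=2837/263] → run G
t=12: vr[G=3349/263] → run G
t=13: vr[G=3861/263] → run G
t=14: (idle)
t=15: (idle)
t=16: (idle)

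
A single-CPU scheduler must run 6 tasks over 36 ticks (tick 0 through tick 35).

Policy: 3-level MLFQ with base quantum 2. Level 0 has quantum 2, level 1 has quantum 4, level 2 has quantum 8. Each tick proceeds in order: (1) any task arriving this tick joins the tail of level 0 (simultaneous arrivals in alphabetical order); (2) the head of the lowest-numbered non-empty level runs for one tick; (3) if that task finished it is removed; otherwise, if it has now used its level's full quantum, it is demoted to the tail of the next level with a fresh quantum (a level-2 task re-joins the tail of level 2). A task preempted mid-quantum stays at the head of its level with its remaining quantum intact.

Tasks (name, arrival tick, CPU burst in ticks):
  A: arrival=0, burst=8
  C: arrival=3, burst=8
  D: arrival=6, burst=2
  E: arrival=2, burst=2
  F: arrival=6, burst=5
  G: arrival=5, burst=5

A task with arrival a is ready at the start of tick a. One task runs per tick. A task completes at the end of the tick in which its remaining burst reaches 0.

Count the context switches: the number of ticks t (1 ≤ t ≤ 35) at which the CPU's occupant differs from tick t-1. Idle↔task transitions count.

context switches = 12

t=0: L0/L1/L2 = A/-/- → run A
t=1: L0/L1/L2 = A/-/- → run A
t=2: L0/L1/L2 = E/A/- → run E
t=3: L0/L1/L2 = EC/A/- → run E
t=4: L0/L1/L2 = C/A/- → run C
t=5: L0/L1/L2 = CG/A/- → run C
t=6: L0/L1/L2 = GDF/AC/- → run G
t=7: L0/L1/L2 = GDF/AC/- → run G
t=8: L0/L1/L2 = DF/ACG/- → run D
t=9: L0/L1/L2 = DF/ACG/- → run D
t=10: L0/L1/L2 = F/ACG/- → run F
t=11: L0/L1/L2 = F/ACG/- → run F
t=12: L0/L1/L2 = -/ACGF/- → run A
t=13: L0/L1/L2 = -/ACGF/- → run A
t=14: L0/L1/L2 = -/ACGF/- → run A
t=15: L0/L1/L2 = -/ACGF/- → run A
t=16: L0/L1/L2 = -/CGF/A → run C
t=17: L0/L1/L2 = -/CGF/A → run C
t=18: L0/L1/L2 = -/CGF/A → run C
t=19: L0/L1/L2 = -/CGF/A → run C
t=20: L0/L1/L2 = -/GF/AC → run G
t=21: L0/L1/L2 = -/GF/AC → run G
t=22: L0/L1/L2 = -/GF/AC → run G
t=23: L0/L1/L2 = -/F/AC → run F
t=24: L0/L1/L2 = -/F/AC → run F
t=25: L0/L1/L2 = -/F/AC → run F
t=26: L0/L1/L2 = -/-/AC → run A
t=27: L0/L1/L2 = -/-/AC → run A
t=28: L0/L1/L2 = -/-/C → run C
t=29: L0/L1/L2 = -/-/C → run C
t=30: (idle)
t=31: (idle)
t=32: (idle)
t=33: (idle)
t=34: (idle)
t=35: (idle)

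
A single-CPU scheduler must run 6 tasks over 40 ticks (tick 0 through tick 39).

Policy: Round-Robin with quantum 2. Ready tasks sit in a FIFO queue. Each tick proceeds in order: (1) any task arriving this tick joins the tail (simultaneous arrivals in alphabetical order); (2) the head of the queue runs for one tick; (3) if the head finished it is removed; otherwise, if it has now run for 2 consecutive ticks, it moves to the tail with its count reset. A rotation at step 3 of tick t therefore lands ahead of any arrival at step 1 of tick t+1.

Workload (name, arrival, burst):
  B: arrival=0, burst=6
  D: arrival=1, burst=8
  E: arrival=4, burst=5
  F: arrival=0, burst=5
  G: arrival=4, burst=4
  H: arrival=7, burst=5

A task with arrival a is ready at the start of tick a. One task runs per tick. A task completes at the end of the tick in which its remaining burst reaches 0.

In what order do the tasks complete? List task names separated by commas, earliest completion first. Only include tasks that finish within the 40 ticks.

t=0: queue=[B,F] q_used=0 → run B
t=1: queue=[B,F,D] q_used=1 → run B
t=2: queue=[F,D,B] q_used=0 → run F
t=3: queue=[F,D,B] q_used=1 → run F
t=4: queue=[D,B,F,E,G] q_used=0 → run D
t=5: queue=[D,B,F,E,G] q_used=1 → run D
t=6: queue=[B,F,E,G,D] q_used=0 → run B
t=7: queue=[B,F,E,G,D,H] q_used=1 → run B
t=8: queue=[F,E,G,D,H,B] q_used=0 → run F
t=9: queue=[F,E,G,D,H,B] q_used=1 → run F
t=10: queue=[E,G,D,H,B,F] q_used=0 → run E
t=11: queue=[E,G,D,H,B,F] q_used=1 → run E
t=12: queue=[G,D,H,B,F,E] q_used=0 → run G
t=13: queue=[G,D,H,B,F,E] q_used=1 → run G
t=14: queue=[D,H,B,F,E,G] q_used=0 → run D
t=15: queue=[D,H,B,F,E,G] q_used=1 → run D
t=16: queue=[H,B,F,E,G,D] q_used=0 → run H
t=17: queue=[H,B,F,E,G,D] q_used=1 → run H
t=18: queue=[B,F,E,G,D,H] q_used=0 → run B
t=19: queue=[B,F,E,G,D,H] q_used=1 → run B
t=20: queue=[F,E,G,D,H] q_used=0 → run F
t=21: queue=[E,G,D,H] q_used=0 → run E
t=22: queue=[E,G,D,H] q_used=1 → run E
t=23: queue=[G,D,H,E] q_used=0 → run G
t=24: queue=[G,D,H,E] q_used=1 → run G
t=25: queue=[D,H,E] q_used=0 → run D
t=26: queue=[D,H,E] q_used=1 → run D
t=27: queue=[H,E,D] q_used=0 → run H
t=28: queue=[H,E,D] q_used=1 → run H
t=29: queue=[E,D,H] q_used=0 → run E
t=30: queue=[D,H] q_used=0 → run D
t=31: queue=[D,H] q_used=1 → run D
t=32: queue=[H] q_used=0 → run H
t=33: (idle)
t=34: (idle)
t=35: (idle)
t=36: (idle)
t=37: (idle)
t=38: (idle)
t=39: (idle)

completion order = B, F, G, E, D, H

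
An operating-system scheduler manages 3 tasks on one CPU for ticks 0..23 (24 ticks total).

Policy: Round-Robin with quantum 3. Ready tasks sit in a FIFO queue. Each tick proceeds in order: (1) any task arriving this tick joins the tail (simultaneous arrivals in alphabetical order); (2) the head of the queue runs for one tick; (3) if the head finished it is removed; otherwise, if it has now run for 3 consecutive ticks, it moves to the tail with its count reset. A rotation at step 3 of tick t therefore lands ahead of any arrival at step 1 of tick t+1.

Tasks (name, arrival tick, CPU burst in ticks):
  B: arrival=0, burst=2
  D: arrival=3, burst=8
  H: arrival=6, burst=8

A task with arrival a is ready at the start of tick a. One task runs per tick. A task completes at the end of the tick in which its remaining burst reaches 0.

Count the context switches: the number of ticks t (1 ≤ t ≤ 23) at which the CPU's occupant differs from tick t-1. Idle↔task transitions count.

t=0: queue=[B] q_used=0 → run B
t=1: queue=[B] q_used=1 → run B
t=2: (idle)
t=3: queue=[D] q_used=0 → run D
t=4: queue=[D] q_used=1 → run D
t=5: queue=[D] q_used=2 → run D
t=6: queue=[D,H] q_used=0 → run D
t=7: queue=[D,H] q_used=1 → run D
t=8: queue=[D,H] q_used=2 → run D
t=9: queue=[H,D] q_used=0 → run H
t=10: queue=[H,D] q_used=1 → run H
t=11: queue=[H,D] q_used=2 → run H
t=12: queue=[D,H] q_used=0 → run D
t=13: queue=[D,H] q_used=1 → run D
t=14: queue=[H] q_used=0 → run H
t=15: queue=[H] q_used=1 → run H
t=16: queue=[H] q_used=2 → run H
t=17: queue=[H] q_used=0 → run H
t=18: queue=[H] q_used=1 → run H
t=19: (idle)
t=20: (idle)
t=21: (idle)
t=22: (idle)
t=23: (idle)

context switches = 6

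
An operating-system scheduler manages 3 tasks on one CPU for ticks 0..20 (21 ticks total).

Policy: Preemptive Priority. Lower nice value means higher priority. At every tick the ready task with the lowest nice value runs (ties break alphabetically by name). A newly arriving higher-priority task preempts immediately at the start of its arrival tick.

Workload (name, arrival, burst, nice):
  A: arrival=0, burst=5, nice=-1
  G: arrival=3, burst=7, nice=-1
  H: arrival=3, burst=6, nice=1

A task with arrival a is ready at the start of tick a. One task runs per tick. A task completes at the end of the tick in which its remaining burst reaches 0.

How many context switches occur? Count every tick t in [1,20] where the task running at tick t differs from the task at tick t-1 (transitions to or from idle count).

t=0: ready={A} → run A
t=1: ready={A} → run A
t=2: ready={A} → run A
t=3: ready={A,G,H} → run A
t=4: ready={A,G,H} → run A
t=5: ready={G,H} → run G
t=6: ready={G,H} → run G
t=7: ready={G,H} → run G
t=8: ready={G,H} → run G
t=9: ready={G,H} → run G
t=10: ready={G,H} → run G
t=11: ready={G,H} → run G
t=12: ready={H} → run H
t=13: ready={H} → run H
t=14: ready={H} → run H
t=15: ready={H} → run H
t=16: ready={H} → run H
t=17: ready={H} → run H
t=18: (idle)
t=19: (idle)
t=20: (idle)

context switches = 3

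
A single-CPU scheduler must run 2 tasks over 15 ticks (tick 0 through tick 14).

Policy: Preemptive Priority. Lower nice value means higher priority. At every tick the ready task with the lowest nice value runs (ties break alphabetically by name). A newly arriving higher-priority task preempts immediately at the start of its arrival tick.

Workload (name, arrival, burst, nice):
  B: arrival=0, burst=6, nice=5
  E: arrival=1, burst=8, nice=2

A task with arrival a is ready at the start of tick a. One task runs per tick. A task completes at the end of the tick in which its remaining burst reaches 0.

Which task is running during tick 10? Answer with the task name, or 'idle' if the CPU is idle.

running at tick 10 = B

t=0: ready={B} → run B
t=1: ready={B,E} → run E
t=2: ready={B,E} → run E
t=3: ready={B,E} → run E
t=4: ready={B,E} → run E
t=5: ready={B,E} → run E
t=6: ready={B,E} → run E
t=7: ready={B,E} → run E
t=8: ready={B,E} → run E
t=9: ready={B} → run B
t=10: ready={B} → run B
t=11: ready={B} → run B
t=12: ready={B} → run B
t=13: ready={B} → run B
t=14: (idle)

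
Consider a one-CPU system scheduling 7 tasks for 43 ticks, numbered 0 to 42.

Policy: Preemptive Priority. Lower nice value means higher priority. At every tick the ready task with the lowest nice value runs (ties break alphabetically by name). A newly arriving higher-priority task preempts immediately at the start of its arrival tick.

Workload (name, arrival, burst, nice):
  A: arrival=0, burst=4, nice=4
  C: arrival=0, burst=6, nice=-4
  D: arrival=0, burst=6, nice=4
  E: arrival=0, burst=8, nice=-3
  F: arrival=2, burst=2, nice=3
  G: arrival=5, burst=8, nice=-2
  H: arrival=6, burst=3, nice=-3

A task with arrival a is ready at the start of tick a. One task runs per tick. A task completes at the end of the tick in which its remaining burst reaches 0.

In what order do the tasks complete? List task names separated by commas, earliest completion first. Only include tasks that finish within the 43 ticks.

t=0: ready={A,C,D,E} → run C
t=1: ready={A,C,D,E} → run C
t=2: ready={A,C,D,E,F} → run C
t=3: ready={A,C,D,E,F} → run C
t=4: ready={A,C,D,E,F} → run C
t=5: ready={A,C,D,E,F,G} → run C
t=6: ready={A,D,E,F,G,H} → run E
t=7: ready={A,D,E,F,G,H} → run E
t=8: ready={A,D,E,F,G,H} → run E
t=9: ready={A,D,E,F,G,H} → run E
t=10: ready={A,D,E,F,G,H} → run E
t=11: ready={A,D,E,F,G,H} → run E
t=12: ready={A,D,E,F,G,H} → run E
t=13: ready={A,D,E,F,G,H} → run E
t=14: ready={A,D,F,G,H} → run H
t=15: ready={A,D,F,G,H} → run H
t=16: ready={A,D,F,G,H} → run H
t=17: ready={A,D,F,G} → run G
t=18: ready={A,D,F,G} → run G
t=19: ready={A,D,F,G} → run G
t=20: ready={A,D,F,G} → run G
t=21: ready={A,D,F,G} → run G
t=22: ready={A,D,F,G} → run G
t=23: ready={A,D,F,G} → run G
t=24: ready={A,D,F,G} → run G
t=25: ready={A,D,F} → run F
t=26: ready={A,D,F} → run F
t=27: ready={A,D} → run A
t=28: ready={A,D} → run A
t=29: ready={A,D} → run A
t=30: ready={A,D} → run A
t=31: ready={D} → run D
t=32: ready={D} → run D
t=33: ready={D} → run D
t=34: ready={D} → run D
t=35: ready={D} → run D
t=36: ready={D} → run D
t=37: (idle)
t=38: (idle)
t=39: (idle)
t=40: (idle)
t=41: (idle)
t=42: (idle)

completion order = C, E, H, G, F, A, D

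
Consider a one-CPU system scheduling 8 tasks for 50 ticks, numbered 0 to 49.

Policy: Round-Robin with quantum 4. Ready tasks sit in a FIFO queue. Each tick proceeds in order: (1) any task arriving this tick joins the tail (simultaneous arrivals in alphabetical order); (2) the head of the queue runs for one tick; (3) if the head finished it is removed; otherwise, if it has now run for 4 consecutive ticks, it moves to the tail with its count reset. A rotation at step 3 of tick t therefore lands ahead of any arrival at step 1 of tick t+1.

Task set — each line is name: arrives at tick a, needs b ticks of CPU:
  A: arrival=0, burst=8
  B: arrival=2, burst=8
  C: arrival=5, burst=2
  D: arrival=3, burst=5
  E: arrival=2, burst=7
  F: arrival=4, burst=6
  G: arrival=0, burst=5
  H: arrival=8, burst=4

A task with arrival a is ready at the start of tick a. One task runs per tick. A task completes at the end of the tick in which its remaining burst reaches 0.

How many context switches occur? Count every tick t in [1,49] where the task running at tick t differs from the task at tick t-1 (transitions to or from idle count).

t=0: queue=[A,G] q_used=0 → run A
t=1: queue=[A,G] q_used=1 → run A
t=2: queue=[A,G,B,E] q_used=2 → run A
t=3: queue=[A,G,B,E,D] q_used=3 → run A
t=4: queue=[G,B,E,D,A,F] q_used=0 → run G
t=5: queue=[G,B,E,D,A,F,C] q_used=1 → run G
t=6: queue=[G,B,E,D,A,F,C] q_used=2 → run G
t=7: queue=[G,B,E,D,A,F,C] q_used=3 → run G
t=8: queue=[B,E,D,A,F,C,G,H] q_used=0 → run B
t=9: queue=[B,E,D,A,F,C,G,H] q_used=1 → run B
t=10: queue=[B,E,D,A,F,C,G,H] q_used=2 → run B
t=11: queue=[B,E,D,A,F,C,G,H] q_used=3 → run B
t=12: queue=[E,D,A,F,C,G,H,B] q_used=0 → run E
t=13: queue=[E,D,A,F,C,G,H,B] q_used=1 → run E
t=14: queue=[E,D,A,F,C,G,H,B] q_used=2 → run E
t=15: queue=[E,D,A,F,C,G,H,B] q_used=3 → run E
t=16: queue=[D,A,F,C,G,H,B,E] q_used=0 → run D
t=17: queue=[D,A,F,C,G,H,B,E] q_used=1 → run D
t=18: queue=[D,A,F,C,G,H,B,E] q_used=2 → run D
t=19: queue=[D,A,F,C,G,H,B,E] q_used=3 → run D
t=20: queue=[A,F,C,G,H,B,E,D] q_used=0 → run A
t=21: queue=[A,F,C,G,H,B,E,D] q_used=1 → run A
t=22: queue=[A,F,C,G,H,B,E,D] q_used=2 → run A
t=23: queue=[A,F,C,G,H,B,E,D] q_used=3 → run A
t=24: queue=[F,C,G,H,B,E,D] q_used=0 → run F
t=25: queue=[F,C,G,H,B,E,D] q_used=1 → run F
t=26: queue=[F,C,G,H,B,E,D] q_used=2 → run F
t=27: queue=[F,C,G,H,B,E,D] q_used=3 → run F
t=28: queue=[C,G,H,B,E,D,F] q_used=0 → run C
t=29: queue=[C,G,H,B,E,D,F] q_used=1 → run C
t=30: queue=[G,H,B,E,D,F] q_used=0 → run G
t=31: queue=[H,B,E,D,F] q_used=0 → run H
t=32: queue=[H,B,E,D,F] q_used=1 → run H
t=33: queue=[H,B,E,D,F] q_used=2 → run H
t=34: queue=[H,B,E,D,F] q_used=3 → run H
t=35: queue=[B,E,D,F] q_used=0 → run B
t=36: queue=[B,E,D,F] q_used=1 → run B
t=37: queue=[B,E,D,F] q_used=2 → run B
t=38: queue=[B,E,D,F] q_used=3 → run B
t=39: queue=[E,D,F] q_used=0 → run E
t=40: queue=[E,D,F] q_used=1 → run E
t=41: queue=[E,D,F] q_used=2 → run E
t=42: queue=[D,F] q_used=0 → run D
t=43: queue=[F] q_used=0 → run F
t=44: queue=[F] q_used=1 → run F
t=45: (idle)
t=46: (idle)
t=47: (idle)
t=48: (idle)
t=49: (idle)

context switches = 14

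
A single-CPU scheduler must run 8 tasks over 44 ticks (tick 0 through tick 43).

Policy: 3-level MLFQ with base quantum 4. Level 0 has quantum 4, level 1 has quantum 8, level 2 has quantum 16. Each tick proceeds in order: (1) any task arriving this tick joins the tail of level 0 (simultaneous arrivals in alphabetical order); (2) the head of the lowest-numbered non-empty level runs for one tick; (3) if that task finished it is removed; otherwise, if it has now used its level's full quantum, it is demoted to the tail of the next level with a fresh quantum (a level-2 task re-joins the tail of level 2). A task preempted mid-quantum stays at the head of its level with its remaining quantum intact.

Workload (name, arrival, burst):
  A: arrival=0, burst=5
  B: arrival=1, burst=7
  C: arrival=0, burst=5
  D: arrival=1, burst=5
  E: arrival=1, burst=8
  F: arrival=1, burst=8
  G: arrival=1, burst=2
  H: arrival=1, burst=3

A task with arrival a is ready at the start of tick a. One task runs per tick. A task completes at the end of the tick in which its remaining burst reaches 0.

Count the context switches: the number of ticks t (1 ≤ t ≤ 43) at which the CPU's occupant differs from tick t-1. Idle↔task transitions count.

t=0: L0/L1/L2 = AC/-/- → run A
t=1: L0/L1/L2 = ACBDEFGH/-/- → run A
t=2: L0/L1/L2 = ACBDEFGH/-/- → run A
t=3: L0/L1/L2 = ACBDEFGH/-/- → run A
t=4: L0/L1/L2 = CBDEFGH/A/- → run C
t=5: L0/L1/L2 = CBDEFGH/A/- → run C
t=6: L0/L1/L2 = CBDEFGH/A/- → run C
t=7: L0/L1/L2 = CBDEFGH/A/- → run C
t=8: L0/L1/L2 = BDEFGH/AC/- → run B
t=9: L0/L1/L2 = BDEFGH/AC/- → run B
t=10: L0/L1/L2 = BDEFGH/AC/- → run B
t=11: L0/L1/L2 = BDEFGH/AC/- → run B
t=12: L0/L1/L2 = DEFGH/ACB/- → run D
t=13: L0/L1/L2 = DEFGH/ACB/- → run D
t=14: L0/L1/L2 = DEFGH/ACB/- → run D
t=15: L0/L1/L2 = DEFGH/ACB/- → run D
t=16: L0/L1/L2 = EFGH/ACBD/- → run E
t=17: L0/L1/L2 = EFGH/ACBD/- → run E
t=18: L0/L1/L2 = EFGH/ACBD/- → run E
t=19: L0/L1/L2 = EFGH/ACBD/- → run E
t=20: L0/L1/L2 = FGH/ACBDE/- → run F
t=21: L0/L1/L2 = FGH/ACBDE/- → run F
t=22: L0/L1/L2 = FGH/ACBDE/- → run F
t=23: L0/L1/L2 = FGH/ACBDE/- → run F
t=24: L0/L1/L2 = GH/ACBDEF/- → run G
t=25: L0/L1/L2 = GH/ACBDEF/- → run G
t=26: L0/L1/L2 = H/ACBDEF/- → run H
t=27: L0/L1/L2 = H/ACBDEF/- → run H
t=28: L0/L1/L2 = H/ACBDEF/- → run H
t=29: L0/L1/L2 = -/ACBDEF/- → run A
t=30: L0/L1/L2 = -/CBDEF/- → run C
t=31: L0/L1/L2 = -/BDEF/- → run B
t=32: L0/L1/L2 = -/BDEF/- → run B
t=33: L0/L1/L2 = -/BDEF/- → run B
t=34: L0/L1/L2 = -/DEF/- → run D
t=35: L0/L1/L2 = -/EF/- → run E
t=36: L0/L1/L2 = -/EF/- → run E
t=37: L0/L1/L2 = -/EF/- → run E
t=38: L0/L1/L2 = -/EF/- → run E
t=39: L0/L1/L2 = -/F/- → run F
t=40: L0/L1/L2 = -/F/- → run F
t=41: L0/L1/L2 = -/F/- → run F
t=42: L0/L1/L2 = -/F/- → run F
t=43: (idle)

context switches = 14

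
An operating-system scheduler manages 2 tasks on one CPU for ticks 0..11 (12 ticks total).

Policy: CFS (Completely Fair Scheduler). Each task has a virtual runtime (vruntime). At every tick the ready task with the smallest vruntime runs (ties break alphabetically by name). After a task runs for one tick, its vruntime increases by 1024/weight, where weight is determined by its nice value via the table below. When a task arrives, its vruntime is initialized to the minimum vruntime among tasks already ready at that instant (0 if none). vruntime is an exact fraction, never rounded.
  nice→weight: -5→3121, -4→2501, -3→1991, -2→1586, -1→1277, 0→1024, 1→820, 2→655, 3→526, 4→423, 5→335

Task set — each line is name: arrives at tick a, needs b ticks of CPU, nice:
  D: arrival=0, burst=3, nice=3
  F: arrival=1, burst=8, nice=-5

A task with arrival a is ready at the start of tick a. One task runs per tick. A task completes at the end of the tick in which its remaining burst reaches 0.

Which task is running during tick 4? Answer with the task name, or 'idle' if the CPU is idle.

t=0: vr[D=0] → run D
t=1: vr[D=512/263 F=512/263] → run D
t=2: vr[D=1024/263 F=512/263] → run F
t=3: vr[D=1024/263 F=1867264/820823] → run F
t=4: vr[D=1024/263 F=2136576/820823] → run F
t=5: vr[D=1024/263 F=2405888/820823] → run F
t=6: vr[D=1024/263 F=2675200/820823] → run F
t=7: vr[D=1024/263 F=2944512/820823] → run F
t=8: vr[D=1024/263 F=3213824/820823] → run D
t=9: vr[F=3213824/820823] → run F
t=10: vr[F=3483136/820823] → run F
t=11: (idle)

running at tick 4 = F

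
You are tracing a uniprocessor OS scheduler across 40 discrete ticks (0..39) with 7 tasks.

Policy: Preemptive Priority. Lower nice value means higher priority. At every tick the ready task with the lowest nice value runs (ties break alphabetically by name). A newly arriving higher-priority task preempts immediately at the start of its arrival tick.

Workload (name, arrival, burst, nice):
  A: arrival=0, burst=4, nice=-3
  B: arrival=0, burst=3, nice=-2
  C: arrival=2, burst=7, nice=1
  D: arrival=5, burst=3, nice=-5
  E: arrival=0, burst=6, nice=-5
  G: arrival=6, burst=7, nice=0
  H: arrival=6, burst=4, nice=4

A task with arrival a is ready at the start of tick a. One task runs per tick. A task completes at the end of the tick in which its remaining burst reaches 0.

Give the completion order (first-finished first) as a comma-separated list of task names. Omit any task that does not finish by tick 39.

completion order = D, E, A, B, G, C, H

t=0: ready={A,B,E} → run E
t=1: ready={A,B,E} → run E
t=2: ready={A,B,C,E} → run E
t=3: ready={A,B,C,E} → run E
t=4: ready={A,B,C,E} → run E
t=5: ready={A,B,C,D,E} → run D
t=6: ready={A,B,C,D,E,G,H} → run D
t=7: ready={A,B,C,D,E,G,H} → run D
t=8: ready={A,B,C,E,G,H} → run E
t=9: ready={A,B,C,G,H} → run A
t=10: ready={A,B,C,G,H} → run A
t=11: ready={A,B,C,G,H} → run A
t=12: ready={A,B,C,G,H} → run A
t=13: ready={B,C,G,H} → run B
t=14: ready={B,C,G,H} → run B
t=15: ready={B,C,G,H} → run B
t=16: ready={C,G,H} → run G
t=17: ready={C,G,H} → run G
t=18: ready={C,G,H} → run G
t=19: ready={C,G,H} → run G
t=20: ready={C,G,H} → run G
t=21: ready={C,G,H} → run G
t=22: ready={C,G,H} → run G
t=23: ready={C,H} → run C
t=24: ready={C,H} → run C
t=25: ready={C,H} → run C
t=26: ready={C,H} → run C
t=27: ready={C,H} → run C
t=28: ready={C,H} → run C
t=29: ready={C,H} → run C
t=30: ready={H} → run H
t=31: ready={H} → run H
t=32: ready={H} → run H
t=33: ready={H} → run H
t=34: (idle)
t=35: (idle)
t=36: (idle)
t=37: (idle)
t=38: (idle)
t=39: (idle)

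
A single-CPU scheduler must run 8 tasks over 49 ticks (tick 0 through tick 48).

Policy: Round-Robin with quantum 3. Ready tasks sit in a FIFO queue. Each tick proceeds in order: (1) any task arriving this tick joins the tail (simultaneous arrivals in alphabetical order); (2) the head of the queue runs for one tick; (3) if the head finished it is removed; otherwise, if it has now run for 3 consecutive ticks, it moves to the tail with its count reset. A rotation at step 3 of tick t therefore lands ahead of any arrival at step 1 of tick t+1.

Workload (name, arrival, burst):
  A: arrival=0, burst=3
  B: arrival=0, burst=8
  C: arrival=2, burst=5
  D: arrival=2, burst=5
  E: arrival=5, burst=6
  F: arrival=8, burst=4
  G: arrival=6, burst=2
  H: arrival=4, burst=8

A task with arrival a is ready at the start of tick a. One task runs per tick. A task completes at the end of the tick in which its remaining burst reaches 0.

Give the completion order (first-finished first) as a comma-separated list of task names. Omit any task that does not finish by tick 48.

t=0: queue=[A,B] q_used=0 → run A
t=1: queue=[A,B] q_used=1 → run A
t=2: queue=[A,B,C,D] q_used=2 → run A
t=3: queue=[B,C,D] q_used=0 → run B
t=4: queue=[B,C,D,H] q_used=1 → run B
t=5: queue=[B,C,D,H,E] q_used=2 → run B
t=6: queue=[C,D,H,E,B,G] q_used=0 → run C
t=7: queue=[C,D,H,E,B,G] q_used=1 → run C
t=8: queue=[C,D,H,E,B,G,F] q_used=2 → run C
t=9: queue=[D,H,E,B,G,F,C] q_used=0 → run D
t=10: queue=[D,H,E,B,G,F,C] q_used=1 → run D
t=11: queue=[D,H,E,B,G,F,C] q_used=2 → run D
t=12: queue=[H,E,B,G,F,C,D] q_used=0 → run H
t=13: queue=[H,E,B,G,F,C,D] q_used=1 → run H
t=14: queue=[H,E,B,G,F,C,D] q_used=2 → run H
t=15: queue=[E,B,G,F,C,D,H] q_used=0 → run E
t=16: queue=[E,B,G,F,C,D,H] q_used=1 → run E
t=17: queue=[E,B,G,F,C,D,H] q_used=2 → run E
t=18: queue=[B,G,F,C,D,H,E] q_used=0 → run B
t=19: queue=[B,G,F,C,D,H,E] q_used=1 → run B
t=20: queue=[B,G,F,C,D,H,E] q_used=2 → run B
t=21: queue=[G,F,C,D,H,E,B] q_used=0 → run G
t=22: queue=[G,F,C,D,H,E,B] q_used=1 → run G
t=23: queue=[F,C,D,H,E,B] q_used=0 → run F
t=24: queue=[F,C,D,H,E,B] q_used=1 → run F
t=25: queue=[F,C,D,H,E,B] q_used=2 → run F
t=26: queue=[C,D,H,E,B,F] q_used=0 → run C
t=27: queue=[C,D,H,E,B,F] q_used=1 → run C
t=28: queue=[D,H,E,B,F] q_used=0 → run D
t=29: queue=[D,H,E,B,F] q_used=1 → run D
t=30: queue=[H,E,B,F] q_used=0 → run H
t=31: queue=[H,E,B,F] q_used=1 → run H
t=32: queue=[H,E,B,F] q_used=2 → run H
t=33: queue=[E,B,F,H] q_used=0 → run E
t=34: queue=[E,B,F,H] q_used=1 → run E
t=35: queue=[E,B,F,H] q_used=2 → run E
t=36: queue=[B,F,H] q_used=0 → run B
t=37: queue=[B,F,H] q_used=1 → run B
t=38: queue=[F,H] q_used=0 → run F
t=39: queue=[H] q_used=0 → run H
t=40: queue=[H] q_used=1 → run H
t=41: (idle)
t=42: (idle)
t=43: (idle)
t=44: (idle)
t=45: (idle)
t=46: (idle)
t=47: (idle)
t=48: (idle)

completion order = A, G, C, D, E, B, F, H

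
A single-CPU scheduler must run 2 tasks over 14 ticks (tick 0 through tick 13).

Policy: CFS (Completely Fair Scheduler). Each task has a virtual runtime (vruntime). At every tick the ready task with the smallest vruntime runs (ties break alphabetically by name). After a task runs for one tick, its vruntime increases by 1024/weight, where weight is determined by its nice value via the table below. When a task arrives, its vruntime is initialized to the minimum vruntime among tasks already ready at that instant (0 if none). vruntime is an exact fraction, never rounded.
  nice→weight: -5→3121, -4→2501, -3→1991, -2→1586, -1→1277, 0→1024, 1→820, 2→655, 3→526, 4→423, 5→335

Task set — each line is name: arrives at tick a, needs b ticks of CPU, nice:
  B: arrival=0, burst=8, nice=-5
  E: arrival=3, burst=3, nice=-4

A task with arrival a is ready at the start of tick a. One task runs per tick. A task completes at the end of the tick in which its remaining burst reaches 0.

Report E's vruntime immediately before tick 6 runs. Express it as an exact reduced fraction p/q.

t=0: vr[B=0] → run B
t=1: vr[B=1024/3121] → run B
t=2: vr[B=2048/3121] → run B
t=3: vr[B=3072/3121 E=3072/3121] → run B
t=4: vr[B=4096/3121 E=3072/3121] → run E
t=5: vr[B=4096/3121 E=10878976/7805621] → run B
t=6: vr[B=5120/3121 E=10878976/7805621] → run E
t=7: vr[B=5120/3121 E=14074880/7805621] → run B
t=8: vr[B=6144/3121 E=14074880/7805621] → run E
t=9: vr[B=6144/3121] → run B
t=10: vr[B=7168/3121] → run B
t=11: (idle)
t=12: (idle)
t=13: (idle)

vruntime(E, start of tick 6) = 10878976/7805621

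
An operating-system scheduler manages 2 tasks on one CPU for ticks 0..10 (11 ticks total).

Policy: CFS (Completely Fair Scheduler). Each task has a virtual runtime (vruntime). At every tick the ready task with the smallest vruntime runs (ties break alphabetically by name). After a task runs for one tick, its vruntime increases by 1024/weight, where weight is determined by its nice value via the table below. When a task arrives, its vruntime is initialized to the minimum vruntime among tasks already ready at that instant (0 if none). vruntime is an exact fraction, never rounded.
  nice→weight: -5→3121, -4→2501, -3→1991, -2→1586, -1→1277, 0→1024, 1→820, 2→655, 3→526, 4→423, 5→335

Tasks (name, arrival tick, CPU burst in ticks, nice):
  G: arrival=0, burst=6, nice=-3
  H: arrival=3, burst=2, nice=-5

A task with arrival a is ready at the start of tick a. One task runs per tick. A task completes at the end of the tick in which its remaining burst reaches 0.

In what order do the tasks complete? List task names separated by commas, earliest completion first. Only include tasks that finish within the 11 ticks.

t=0: vr[G=0] → run G
t=1: vr[G=1024/1991] → run G
t=2: vr[G=2048/1991] → run G
t=3: vr[G=3072/1991 H=3072/1991] → run G
t=4: vr[G=4096/1991 H=3072/1991] → run H
t=5: vr[G=4096/1991 H=11626496/6213911] → run H
t=6: vr[G=4096/1991] → run G
t=7: vr[G=5120/1991] → run G
t=8: (idle)
t=9: (idle)
t=10: (idle)

completion order = H, G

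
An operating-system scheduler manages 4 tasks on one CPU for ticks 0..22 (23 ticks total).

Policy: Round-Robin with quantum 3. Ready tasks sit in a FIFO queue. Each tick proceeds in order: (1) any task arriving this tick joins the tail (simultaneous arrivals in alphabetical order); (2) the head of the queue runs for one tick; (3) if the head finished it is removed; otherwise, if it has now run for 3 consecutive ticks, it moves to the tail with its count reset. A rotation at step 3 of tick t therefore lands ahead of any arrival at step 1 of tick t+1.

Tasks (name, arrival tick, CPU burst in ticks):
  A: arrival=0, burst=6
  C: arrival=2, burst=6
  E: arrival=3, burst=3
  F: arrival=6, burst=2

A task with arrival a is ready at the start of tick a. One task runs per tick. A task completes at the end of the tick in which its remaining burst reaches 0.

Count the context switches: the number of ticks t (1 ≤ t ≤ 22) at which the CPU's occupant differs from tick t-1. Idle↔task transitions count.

context switches = 6

t=0: queue=[A] q_used=0 → run A
t=1: queue=[A] q_used=1 → run A
t=2: queue=[A,C] q_used=2 → run A
t=3: queue=[C,A,E] q_used=0 → run C
t=4: queue=[C,A,E] q_used=1 → run C
t=5: queue=[C,A,E] q_used=2 → run C
t=6: queue=[A,E,C,F] q_used=0 → run A
t=7: queue=[A,E,C,F] q_used=1 → run A
t=8: queue=[A,E,C,F] q_used=2 → run A
t=9: queue=[E,C,F] q_used=0 → run E
t=10: queue=[E,C,F] q_used=1 → run E
t=11: queue=[E,C,F] q_used=2 → run E
t=12: queue=[C,F] q_used=0 → run C
t=13: queue=[C,F] q_used=1 → run C
t=14: queue=[C,F] q_used=2 → run C
t=15: queue=[F] q_used=0 → run F
t=16: queue=[F] q_used=1 → run F
t=17: (idle)
t=18: (idle)
t=19: (idle)
t=20: (idle)
t=21: (idle)
t=22: (idle)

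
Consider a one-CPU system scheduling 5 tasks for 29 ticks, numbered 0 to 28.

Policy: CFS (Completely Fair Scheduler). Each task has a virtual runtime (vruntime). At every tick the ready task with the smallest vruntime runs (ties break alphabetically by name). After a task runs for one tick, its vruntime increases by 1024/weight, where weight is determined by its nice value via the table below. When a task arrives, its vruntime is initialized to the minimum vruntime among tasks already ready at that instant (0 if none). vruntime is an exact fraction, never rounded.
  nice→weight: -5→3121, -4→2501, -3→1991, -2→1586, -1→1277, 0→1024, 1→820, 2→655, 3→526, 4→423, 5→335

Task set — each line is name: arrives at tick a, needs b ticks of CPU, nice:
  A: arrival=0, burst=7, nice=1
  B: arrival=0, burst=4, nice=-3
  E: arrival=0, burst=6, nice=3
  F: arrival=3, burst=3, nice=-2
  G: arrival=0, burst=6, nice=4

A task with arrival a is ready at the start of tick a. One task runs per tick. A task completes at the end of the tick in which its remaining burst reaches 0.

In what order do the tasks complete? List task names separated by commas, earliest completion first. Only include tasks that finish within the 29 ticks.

t=0: vr[A=0 B=0 E=0 G=0] → run A
t=1: vr[A=256/205 B=0 E=0 G=0] → run B
t=2: vr[A=256/205 B=1024/1991 E=0 G=0] → run E
t=3: vr[A=256/205 B=1024/1991 E=512/263 F=0 G=0] → run F
t=4: vr[A=256/205 B=1024/1991 E=512/263 F=512/793 G=0] → run G
t=5: vr[A=256/205 B=1024/1991 E=512/263 F=512/793 G=1024/423] → run B
t=6: vr[A=256/205 B=2048/1991 E=512/263 F=512/793 G=1024/423] → run F
t=7: vr[A=256/205 B=2048/1991 E=512/263 F=1024/793 G=1024/423] → run B
t=8: vr[A=256/205 B=3072/1991 E=512/263 F=1024/793 G=1024/423] → run A
t=9: vr[A=512/205 B=3072/1991 E=512/263 F=1024/793 G=1024/423] → run F
t=10: vr[A=512/205 B=3072/1991 E=512/263 G=1024/423] → run B
t=11: vr[A=512/205 E=512/263 G=1024/423] → run E
t=12: vr[A=512/205 E=1024/263 G=1024/423] → run G
t=13: vr[A=512/205 E=1024/263 G=2048/423] → run A
t=14: vr[A=768/205 E=1024/263 G=2048/423] → run A
t=15: vr[A=1024/205 E=1024/263 G=2048/423] → run E
t=16: vr[A=1024/205 E=1536/263 G=2048/423] → run G
t=17: vr[A=1024/205 E=1536/263 G=1024/141] → run A
t=18: vr[A=256/41 E=1536/263 G=1024/141] → run E
t=19: vr[A=256/41 E=2048/263 G=1024/141] → run A
t=20: vr[A=1536/205 E=2048/263 G=1024/141] → run G
t=21: vr[A=1536/205 E=2048/263 G=4096/423] → run A
t=22: vr[E=2048/263 G=4096/423] → run E
t=23: vr[E=2560/263 G=4096/423] → run G
t=24: vr[E=2560/263 G=5120/423] → run E
t=25: vr[G=5120/423] → run G
t=26: (idle)
t=27: (idle)
t=28: (idle)

completion order = F, B, A, E, G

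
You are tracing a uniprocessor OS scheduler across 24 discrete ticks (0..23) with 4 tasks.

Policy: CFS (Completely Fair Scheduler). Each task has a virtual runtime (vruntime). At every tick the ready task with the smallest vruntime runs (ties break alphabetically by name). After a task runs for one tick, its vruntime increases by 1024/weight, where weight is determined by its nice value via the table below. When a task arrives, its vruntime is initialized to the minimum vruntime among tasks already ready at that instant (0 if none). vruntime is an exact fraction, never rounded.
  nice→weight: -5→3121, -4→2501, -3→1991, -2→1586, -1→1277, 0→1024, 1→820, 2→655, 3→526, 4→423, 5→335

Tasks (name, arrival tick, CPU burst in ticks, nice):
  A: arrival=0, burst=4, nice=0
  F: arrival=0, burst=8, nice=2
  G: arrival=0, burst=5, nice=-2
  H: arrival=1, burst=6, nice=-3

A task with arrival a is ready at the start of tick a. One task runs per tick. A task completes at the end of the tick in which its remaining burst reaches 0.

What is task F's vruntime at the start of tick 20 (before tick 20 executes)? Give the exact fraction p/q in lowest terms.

vruntime(F, start of tick 20) = 1024/131

t=0: vr[A=0 F=0 G=0] → run A
t=1: vr[A=1 F=0 G=0 H=0] → run F
t=2: vr[A=1 F=1024/655 G=0 H=0] → run G
t=3: vr[A=1 F=1024/655 G=512/793 H=0] → run H
t=4: vr[A=1 F=1024/655 G=512/793 H=1024/1991] → run H
t=5: vr[A=1 F=1024/655 G=512/793 H=2048/1991] → run G
t=6: vr[A=1 F=1024/655 G=1024/793 H=2048/1991] → run A
t=7: vr[A=2 F=1024/655 G=1024/793 H=2048/1991] → run H
t=8: vr[A=2 F=1024/655 G=1024/793 H=3072/1991] → run G
t=9: vr[A=2 F=1024/655 G=1536/793 H=3072/1991] → run H
t=10: vr[A=2 F=1024/655 G=1536/793 H=4096/1991] → run F
t=11: vr[A=2 F=2048/655 G=1536/793 H=4096/1991] → run G
t=12: vr[A=2 F=2048/655 G=2048/793 H=4096/1991] → run A
t=13: vr[A=3 F=2048/655 G=2048/793 H=4096/1991] → run H
t=14: vr[A=3 F=2048/655 G=2048/793 H=5120/1991] → run H
t=15: vr[A=3 F=2048/655 G=2048/793] → run G
t=16: vr[A=3 F=2048/655] → run A
t=17: vr[F=2048/655] → run F
t=18: vr[F=3072/655] → run F
t=19: vr[F=4096/655] → run F
t=20: vr[F=1024/131] → run F
t=21: vr[F=6144/655] → run F
t=22: vr[F=7168/655] → run F
t=23: (idle)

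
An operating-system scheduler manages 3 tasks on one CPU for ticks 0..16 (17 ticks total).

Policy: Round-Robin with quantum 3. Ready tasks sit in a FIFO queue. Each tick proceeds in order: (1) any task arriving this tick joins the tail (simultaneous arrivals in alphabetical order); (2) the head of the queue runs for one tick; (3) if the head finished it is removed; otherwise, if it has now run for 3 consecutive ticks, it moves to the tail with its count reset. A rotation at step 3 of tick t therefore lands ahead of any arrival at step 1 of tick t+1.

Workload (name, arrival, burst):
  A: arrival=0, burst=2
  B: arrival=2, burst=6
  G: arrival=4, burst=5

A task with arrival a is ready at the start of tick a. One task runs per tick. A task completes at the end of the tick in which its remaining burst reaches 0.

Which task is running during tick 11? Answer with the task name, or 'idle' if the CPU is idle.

t=0: queue=[A] q_used=0 → run A
t=1: queue=[A] q_used=1 → run A
t=2: queue=[B] q_used=0 → run B
t=3: queue=[B] q_used=1 → run B
t=4: queue=[B,G] q_used=2 → run B
t=5: queue=[G,B] q_used=0 → run G
t=6: queue=[G,B] q_used=1 → run G
t=7: queue=[G,B] q_used=2 → run G
t=8: queue=[B,G] q_used=0 → run B
t=9: queue=[B,G] q_used=1 → run B
t=10: queue=[B,G] q_used=2 → run B
t=11: queue=[G] q_used=0 → run G
t=12: queue=[G] q_used=1 → run G
t=13: (idle)
t=14: (idle)
t=15: (idle)
t=16: (idle)

running at tick 11 = G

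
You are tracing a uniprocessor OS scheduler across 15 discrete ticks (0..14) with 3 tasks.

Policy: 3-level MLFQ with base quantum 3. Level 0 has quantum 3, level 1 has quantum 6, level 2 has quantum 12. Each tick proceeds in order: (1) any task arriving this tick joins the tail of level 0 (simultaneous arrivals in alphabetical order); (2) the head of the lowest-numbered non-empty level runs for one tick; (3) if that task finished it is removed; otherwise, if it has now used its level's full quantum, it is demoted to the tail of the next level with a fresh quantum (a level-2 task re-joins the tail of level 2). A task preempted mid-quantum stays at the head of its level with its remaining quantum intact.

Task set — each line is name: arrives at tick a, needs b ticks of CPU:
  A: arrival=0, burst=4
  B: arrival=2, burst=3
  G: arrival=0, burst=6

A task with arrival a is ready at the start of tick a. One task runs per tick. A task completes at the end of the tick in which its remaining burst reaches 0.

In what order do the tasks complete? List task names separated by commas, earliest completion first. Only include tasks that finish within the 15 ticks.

t=0: L0/L1/L2 = AG/-/- → run A
t=1: L0/L1/L2 = AG/-/- → run A
t=2: L0/L1/L2 = AGB/-/- → run A
t=3: L0/L1/L2 = GB/A/- → run G
t=4: L0/L1/L2 = GB/A/- → run G
t=5: L0/L1/L2 = GB/A/- → run G
t=6: L0/L1/L2 = B/AG/- → run B
t=7: L0/L1/L2 = B/AG/- → run B
t=8: L0/L1/L2 = B/AG/- → run B
t=9: L0/L1/L2 = -/AG/- → run A
t=10: L0/L1/L2 = -/G/- → run G
t=11: L0/L1/L2 = -/G/- → run G
t=12: L0/L1/L2 = -/G/- → run G
t=13: (idle)
t=14: (idle)

completion order = B, A, G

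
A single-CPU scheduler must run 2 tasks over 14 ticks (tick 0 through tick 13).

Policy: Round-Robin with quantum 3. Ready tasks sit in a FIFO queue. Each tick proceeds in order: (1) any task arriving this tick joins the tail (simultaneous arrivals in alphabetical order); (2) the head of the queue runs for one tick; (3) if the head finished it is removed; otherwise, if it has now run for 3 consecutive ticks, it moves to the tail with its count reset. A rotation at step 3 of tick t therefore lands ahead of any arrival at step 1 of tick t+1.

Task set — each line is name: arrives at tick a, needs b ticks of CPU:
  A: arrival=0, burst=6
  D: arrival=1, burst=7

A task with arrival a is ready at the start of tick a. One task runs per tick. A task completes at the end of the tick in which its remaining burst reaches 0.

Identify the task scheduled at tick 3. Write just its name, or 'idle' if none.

running at tick 3 = D

t=0: queue=[A] q_used=0 → run A
t=1: queue=[A,D] q_used=1 → run A
t=2: queue=[A,D] q_used=2 → run A
t=3: queue=[D,A] q_used=0 → run D
t=4: queue=[D,A] q_used=1 → run D
t=5: queue=[D,A] q_used=2 → run D
t=6: queue=[A,D] q_used=0 → run A
t=7: queue=[A,D] q_used=1 → run A
t=8: queue=[A,D] q_used=2 → run A
t=9: queue=[D] q_used=0 → run D
t=10: queue=[D] q_used=1 → run D
t=11: queue=[D] q_used=2 → run D
t=12: queue=[D] q_used=0 → run D
t=13: (idle)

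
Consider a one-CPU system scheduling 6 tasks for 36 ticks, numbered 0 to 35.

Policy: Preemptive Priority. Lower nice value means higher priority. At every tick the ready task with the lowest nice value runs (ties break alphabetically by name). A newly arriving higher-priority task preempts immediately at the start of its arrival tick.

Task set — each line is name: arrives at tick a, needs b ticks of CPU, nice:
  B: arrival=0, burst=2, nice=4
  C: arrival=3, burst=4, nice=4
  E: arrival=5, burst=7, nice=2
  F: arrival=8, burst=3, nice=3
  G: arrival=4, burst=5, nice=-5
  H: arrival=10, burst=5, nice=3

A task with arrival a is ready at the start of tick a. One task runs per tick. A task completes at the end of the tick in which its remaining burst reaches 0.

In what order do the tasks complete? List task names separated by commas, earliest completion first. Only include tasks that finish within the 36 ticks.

t=0: ready={B} → run B
t=1: ready={B} → run B
t=2: (idle)
t=3: ready={C} → run C
t=4: ready={C,G} → run G
t=5: ready={C,E,G} → run G
t=6: ready={C,E,G} → run G
t=7: ready={C,E,G} → run G
t=8: ready={C,E,F,G} → run G
t=9: ready={C,E,F} → run E
t=10: ready={C,E,F,H} → run E
t=11: ready={C,E,F,H} → run E
t=12: ready={C,E,F,H} → run E
t=13: ready={C,E,F,H} → run E
t=14: ready={C,E,F,H} → run E
t=15: ready={C,E,F,H} → run E
t=16: ready={C,F,H} → run F
t=17: ready={C,F,H} → run F
t=18: ready={C,F,H} → run F
t=19: ready={C,H} → run H
t=20: ready={C,H} → run H
t=21: ready={C,H} → run H
t=22: ready={C,H} → run H
t=23: ready={C,H} → run H
t=24: ready={C} → run C
t=25: ready={C} → run C
t=26: ready={C} → run C
t=27: (idle)
t=28: (idle)
t=29: (idle)
t=30: (idle)
t=31: (idle)
t=32: (idle)
t=33: (idle)
t=34: (idle)
t=35: (idle)

completion order = B, G, E, F, H, C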